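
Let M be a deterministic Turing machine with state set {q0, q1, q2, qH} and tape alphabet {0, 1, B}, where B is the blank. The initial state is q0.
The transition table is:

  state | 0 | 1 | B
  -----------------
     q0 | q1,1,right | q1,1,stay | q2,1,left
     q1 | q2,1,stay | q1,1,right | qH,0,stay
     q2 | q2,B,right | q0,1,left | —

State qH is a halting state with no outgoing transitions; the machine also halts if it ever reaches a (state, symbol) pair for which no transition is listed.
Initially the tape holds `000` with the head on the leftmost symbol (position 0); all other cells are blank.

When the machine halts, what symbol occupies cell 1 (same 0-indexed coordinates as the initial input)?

state=q0 head=0 tape=[0]00B   (q0,0)→(q1,1,right)
state=q1 head=1 tape=1[0]0B   (q1,0)→(q2,1,stay)
state=q2 head=1 tape=1[1]0B   (q2,1)→(q0,1,left)
state=q0 head=0 tape=[1]10B   (q0,1)→(q1,1,stay)
state=q1 head=0 tape=[1]10B   (q1,1)→(q1,1,right)
state=q1 head=1 tape=1[1]0B   (q1,1)→(q1,1,right)
state=q1 head=2 tape=11[0]B   (q1,0)→(q2,1,stay)
state=q2 head=2 tape=11[1]B   (q2,1)→(q0,1,left)
state=q0 head=1 tape=1[1]1B   (q0,1)→(q1,1,stay)
state=q1 head=1 tape=1[1]1B   (q1,1)→(q1,1,right)
state=q1 head=2 tape=11[1]B   (q1,1)→(q1,1,right)
state=q1 head=3 tape=111[B]   (q1,B)→(qH,0,stay)
state=qH head=3 tape=111[0]
Cell 1 holds 1 when M halts.

1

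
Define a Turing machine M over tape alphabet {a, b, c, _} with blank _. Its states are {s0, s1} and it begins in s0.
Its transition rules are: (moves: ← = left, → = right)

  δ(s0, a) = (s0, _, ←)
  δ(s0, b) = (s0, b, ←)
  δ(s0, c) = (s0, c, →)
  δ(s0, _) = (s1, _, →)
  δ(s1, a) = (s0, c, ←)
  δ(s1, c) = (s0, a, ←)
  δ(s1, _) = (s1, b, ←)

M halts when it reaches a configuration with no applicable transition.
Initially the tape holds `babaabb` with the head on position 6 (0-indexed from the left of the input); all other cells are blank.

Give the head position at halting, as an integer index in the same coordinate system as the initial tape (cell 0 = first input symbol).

s0 | _babaab[b]   read b → write b, move ←, go to s0
s0 | _babaa[b]b   read b → write b, move ←, go to s0
s0 | _baba[a]bb   read a → write _, move ←, go to s0
s0 | _bab[a]_bb   read a → write _, move ←, go to s0
s0 | _ba[b]__bb   read b → write b, move ←, go to s0
s0 | _b[a]b__bb   read a → write _, move ←, go to s0
s0 | _[b]_b__bb   read b → write b, move ←, go to s0
s0 | [_]b_b__bb   read _ → write _, move →, go to s1
s1 | _[b]_b__bb
At halt the head is at cell 0.

0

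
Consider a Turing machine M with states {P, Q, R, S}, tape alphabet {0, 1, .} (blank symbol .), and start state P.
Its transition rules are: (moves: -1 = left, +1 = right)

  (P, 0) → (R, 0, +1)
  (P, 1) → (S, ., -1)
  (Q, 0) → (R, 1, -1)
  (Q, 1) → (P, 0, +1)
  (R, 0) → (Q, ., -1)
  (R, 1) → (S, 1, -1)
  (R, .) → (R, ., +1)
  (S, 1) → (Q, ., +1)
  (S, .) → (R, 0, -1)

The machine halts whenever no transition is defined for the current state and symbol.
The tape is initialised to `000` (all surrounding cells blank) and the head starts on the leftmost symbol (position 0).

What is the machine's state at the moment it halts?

Q

state=P head=0 tape=..[0]00   (P,0)→(R,0,+1)
state=R head=1 tape=..0[0]0   (R,0)→(Q,.,-1)
state=Q head=0 tape=..[0].0   (Q,0)→(R,1,-1)
state=R head=-1 tape=.[.]1.0   (R,.)→(R,.,+1)
state=R head=0 tape=..[1].0   (R,1)→(S,1,-1)
state=S head=-1 tape=.[.]1.0   (S,.)→(R,0,-1)
state=R head=-2 tape=[.]01.0   (R,.)→(R,.,+1)
state=R head=-1 tape=.[0]1.0   (R,0)→(Q,.,-1)
state=Q head=-2 tape=[.].1.0
No transition is defined for (Q, .); M halts in state Q.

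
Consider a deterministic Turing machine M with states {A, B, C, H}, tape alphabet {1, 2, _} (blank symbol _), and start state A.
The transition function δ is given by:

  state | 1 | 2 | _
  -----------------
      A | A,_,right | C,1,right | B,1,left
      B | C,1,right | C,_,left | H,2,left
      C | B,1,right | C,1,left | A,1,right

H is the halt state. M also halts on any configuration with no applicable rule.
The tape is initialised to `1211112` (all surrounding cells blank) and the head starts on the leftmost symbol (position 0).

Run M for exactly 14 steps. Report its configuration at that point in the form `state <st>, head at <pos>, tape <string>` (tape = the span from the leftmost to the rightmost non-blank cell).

state=A head=0 tape=[1]211112___   (A,1)→(A,_,right)
state=A head=1 tape=_[2]11112___   (A,2)→(C,1,right)
state=C head=2 tape=_1[1]1112___   (C,1)→(B,1,right)
state=B head=3 tape=_11[1]112___   (B,1)→(C,1,right)
state=C head=4 tape=_111[1]12___   (C,1)→(B,1,right)
state=B head=5 tape=_1111[1]2___   (B,1)→(C,1,right)
state=C head=6 tape=_11111[2]___   (C,2)→(C,1,left)
state=C head=5 tape=_1111[1]1___   (C,1)→(B,1,right)
state=B head=6 tape=_11111[1]___   (B,1)→(C,1,right)
state=C head=7 tape=_111111[_]__   (C,_)→(A,1,right)
state=A head=8 tape=_1111111[_]_   (A,_)→(B,1,left)
state=B head=7 tape=_111111[1]1_   (B,1)→(C,1,right)
state=C head=8 tape=_1111111[1]_   (C,1)→(B,1,right)
state=B head=9 tape=_11111111[_]   (B,_)→(H,2,left)
state=H head=8 tape=_1111111[1]2
After 14 steps: state H, head at 8, tape 111111112.

state H, head at 8, tape 111111112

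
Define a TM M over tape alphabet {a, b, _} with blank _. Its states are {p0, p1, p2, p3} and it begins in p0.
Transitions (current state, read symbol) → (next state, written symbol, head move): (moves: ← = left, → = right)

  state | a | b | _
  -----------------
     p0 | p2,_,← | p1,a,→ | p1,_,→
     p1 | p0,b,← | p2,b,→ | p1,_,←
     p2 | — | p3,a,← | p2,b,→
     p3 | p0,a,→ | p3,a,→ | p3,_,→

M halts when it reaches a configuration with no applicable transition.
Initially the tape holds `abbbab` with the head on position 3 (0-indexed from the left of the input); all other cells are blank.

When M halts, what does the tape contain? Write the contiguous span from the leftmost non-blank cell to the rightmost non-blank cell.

state=p0 head=3 tape=abb[b]ab__   (p0,b)→(p1,a,→)
state=p1 head=4 tape=abba[a]b__   (p1,a)→(p0,b,←)
state=p0 head=3 tape=abb[a]bb__   (p0,a)→(p2,_,←)
state=p2 head=2 tape=ab[b]_bb__   (p2,b)→(p3,a,←)
state=p3 head=1 tape=a[b]a_bb__   (p3,b)→(p3,a,→)
state=p3 head=2 tape=aa[a]_bb__   (p3,a)→(p0,a,→)
state=p0 head=3 tape=aaa[_]bb__   (p0,_)→(p1,_,→)
state=p1 head=4 tape=aaa_[b]b__   (p1,b)→(p2,b,→)
state=p2 head=5 tape=aaa_b[b]__   (p2,b)→(p3,a,←)
state=p3 head=4 tape=aaa_[b]a__   (p3,b)→(p3,a,→)
state=p3 head=5 tape=aaa_a[a]__   (p3,a)→(p0,a,→)
state=p0 head=6 tape=aaa_aa[_]_   (p0,_)→(p1,_,→)
state=p1 head=7 tape=aaa_aa_[_]   (p1,_)→(p1,_,←)
state=p1 head=6 tape=aaa_aa[_]_   (p1,_)→(p1,_,←)
state=p1 head=5 tape=aaa_a[a]__   (p1,a)→(p0,b,←)
state=p0 head=4 tape=aaa_[a]b__   (p0,a)→(p2,_,←)
state=p2 head=3 tape=aaa[_]_b__   (p2,_)→(p2,b,→)
state=p2 head=4 tape=aaab[_]b__   (p2,_)→(p2,b,→)
state=p2 head=5 tape=aaabb[b]__   (p2,b)→(p3,a,←)
state=p3 head=4 tape=aaab[b]a__   (p3,b)→(p3,a,→)
state=p3 head=5 tape=aaaba[a]__   (p3,a)→(p0,a,→)
state=p0 head=6 tape=aaabaa[_]_   (p0,_)→(p1,_,→)
state=p1 head=7 tape=aaabaa_[_]   (p1,_)→(p1,_,←)
state=p1 head=6 tape=aaabaa[_]_   (p1,_)→(p1,_,←)
state=p1 head=5 tape=aaaba[a]__   (p1,a)→(p0,b,←)
state=p0 head=4 tape=aaab[a]b__   (p0,a)→(p2,_,←)
state=p2 head=3 tape=aaa[b]_b__   (p2,b)→(p3,a,←)
state=p3 head=2 tape=aa[a]a_b__   (p3,a)→(p0,a,→)
state=p0 head=3 tape=aaa[a]_b__   (p0,a)→(p2,_,←)
state=p2 head=2 tape=aa[a]__b__
The non-blank tape span at halt is aaa__b.

aaa__b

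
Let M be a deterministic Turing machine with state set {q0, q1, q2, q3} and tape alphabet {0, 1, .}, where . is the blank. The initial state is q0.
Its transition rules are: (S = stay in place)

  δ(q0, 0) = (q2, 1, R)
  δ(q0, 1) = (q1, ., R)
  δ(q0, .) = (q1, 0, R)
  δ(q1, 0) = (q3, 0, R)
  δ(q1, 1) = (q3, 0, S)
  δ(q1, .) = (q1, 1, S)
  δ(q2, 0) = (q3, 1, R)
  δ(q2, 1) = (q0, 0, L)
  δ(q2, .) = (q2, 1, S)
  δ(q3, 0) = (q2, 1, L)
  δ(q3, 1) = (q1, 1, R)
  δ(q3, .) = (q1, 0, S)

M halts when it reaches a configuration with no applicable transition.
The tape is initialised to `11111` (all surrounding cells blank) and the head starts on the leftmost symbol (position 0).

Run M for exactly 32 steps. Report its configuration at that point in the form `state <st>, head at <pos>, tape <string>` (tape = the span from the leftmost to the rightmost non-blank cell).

state q3, head at 5, tape 01.1.01

q0 | .[1]1111.   read 1 → write ., move R, go to q1
q1 | ..[1]111.   read 1 → write 0, move S, go to q3
q3 | ..[0]111.   read 0 → write 1, move L, go to q2
q2 | .[.]1111.   read . → write 1, move S, go to q2
q2 | .[1]1111.   read 1 → write 0, move L, go to q0
q0 | [.]01111.   read . → write 0, move R, go to q1
q1 | 0[0]1111.   read 0 → write 0, move R, go to q3
q3 | 00[1]111.   read 1 → write 1, move R, go to q1
q1 | 001[1]11.   read 1 → write 0, move S, go to q3
q3 | 001[0]11.   read 0 → write 1, move L, go to q2
q2 | 00[1]111.   read 1 → write 0, move L, go to q0
q0 | 0[0]0111.   read 0 → write 1, move R, go to q2
q2 | 01[0]111.   read 0 → write 1, move R, go to q3
q3 | 011[1]11.   read 1 → write 1, move R, go to q1
q1 | 0111[1]1.   read 1 → write 0, move S, go to q3
q3 | 0111[0]1.   read 0 → write 1, move L, go to q2
q2 | 011[1]11.   read 1 → write 0, move L, go to q0
q0 | 01[1]011.   read 1 → write ., move R, go to q1
q1 | 01.[0]11.   read 0 → write 0, move R, go to q3
q3 | 01.0[1]1.   read 1 → write 1, move R, go to q1
q1 | 01.01[1].   read 1 → write 0, move S, go to q3
q3 | 01.01[0].   read 0 → write 1, move L, go to q2
q2 | 01.0[1]1.   read 1 → write 0, move L, go to q0
q0 | 01.[0]01.   read 0 → write 1, move R, go to q2
q2 | 01.1[0]1.   read 0 → write 1, move R, go to q3
q3 | 01.11[1].   read 1 → write 1, move R, go to q1
q1 | 01.111[.]   read . → write 1, move S, go to q1
q1 | 01.111[1]   read 1 → write 0, move S, go to q3
q3 | 01.111[0]   read 0 → write 1, move L, go to q2
q2 | 01.11[1]1   read 1 → write 0, move L, go to q0
q0 | 01.1[1]01   read 1 → write ., move R, go to q1
q1 | 01.1.[0]1   read 0 → write 0, move R, go to q3
q3 | 01.1.0[1]
After 32 steps: state q3, head at 5, tape 01.1.01.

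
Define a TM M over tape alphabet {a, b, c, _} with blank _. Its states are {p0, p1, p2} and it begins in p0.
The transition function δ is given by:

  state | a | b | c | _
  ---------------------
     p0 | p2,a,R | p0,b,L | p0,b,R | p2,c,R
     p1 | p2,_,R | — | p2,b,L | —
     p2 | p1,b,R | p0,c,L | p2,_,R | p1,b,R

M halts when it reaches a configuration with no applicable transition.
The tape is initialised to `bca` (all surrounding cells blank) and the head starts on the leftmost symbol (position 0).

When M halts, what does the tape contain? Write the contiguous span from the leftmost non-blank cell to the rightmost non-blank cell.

state=p0 head=0 tape=_[b]ca__   (p0,b)→(p0,b,L)
state=p0 head=-1 tape=[_]bca__   (p0,_)→(p2,c,R)
state=p2 head=0 tape=c[b]ca__   (p2,b)→(p0,c,L)
state=p0 head=-1 tape=[c]cca__   (p0,c)→(p0,b,R)
state=p0 head=0 tape=b[c]ca__   (p0,c)→(p0,b,R)
state=p0 head=1 tape=bb[c]a__   (p0,c)→(p0,b,R)
state=p0 head=2 tape=bbb[a]__   (p0,a)→(p2,a,R)
state=p2 head=3 tape=bbba[_]_   (p2,_)→(p1,b,R)
state=p1 head=4 tape=bbbab[_]
The non-blank tape span at halt is bbbab.

bbbab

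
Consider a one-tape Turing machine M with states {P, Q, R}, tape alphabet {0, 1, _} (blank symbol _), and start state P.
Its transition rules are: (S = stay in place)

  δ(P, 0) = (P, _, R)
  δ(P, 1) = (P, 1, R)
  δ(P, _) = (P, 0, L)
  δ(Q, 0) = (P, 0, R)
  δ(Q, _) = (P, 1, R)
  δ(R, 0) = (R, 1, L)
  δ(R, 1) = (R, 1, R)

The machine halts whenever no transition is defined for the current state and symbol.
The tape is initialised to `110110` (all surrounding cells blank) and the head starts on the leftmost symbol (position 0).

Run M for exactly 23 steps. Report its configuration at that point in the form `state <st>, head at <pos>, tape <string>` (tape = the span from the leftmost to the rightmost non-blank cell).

state P, head at 5, tape 11_110000

state=P head=0 tape=[1]10110___   (P,1)→(P,1,R)
state=P head=1 tape=1[1]0110___   (P,1)→(P,1,R)
state=P head=2 tape=11[0]110___   (P,0)→(P,_,R)
state=P head=3 tape=11_[1]10___   (P,1)→(P,1,R)
state=P head=4 tape=11_1[1]0___   (P,1)→(P,1,R)
state=P head=5 tape=11_11[0]___   (P,0)→(P,_,R)
state=P head=6 tape=11_11_[_]__   (P,_)→(P,0,L)
state=P head=5 tape=11_11[_]0__   (P,_)→(P,0,L)
state=P head=4 tape=11_1[1]00__   (P,1)→(P,1,R)
state=P head=5 tape=11_11[0]0__   (P,0)→(P,_,R)
state=P head=6 tape=11_11_[0]__   (P,0)→(P,_,R)
state=P head=7 tape=11_11__[_]_   (P,_)→(P,0,L)
state=P head=6 tape=11_11_[_]0_   (P,_)→(P,0,L)
state=P head=5 tape=11_11[_]00_   (P,_)→(P,0,L)
state=P head=4 tape=11_1[1]000_   (P,1)→(P,1,R)
state=P head=5 tape=11_11[0]00_   (P,0)→(P,_,R)
state=P head=6 tape=11_11_[0]0_   (P,0)→(P,_,R)
state=P head=7 tape=11_11__[0]_   (P,0)→(P,_,R)
state=P head=8 tape=11_11___[_]   (P,_)→(P,0,L)
state=P head=7 tape=11_11__[_]0   (P,_)→(P,0,L)
state=P head=6 tape=11_11_[_]00   (P,_)→(P,0,L)
state=P head=5 tape=11_11[_]000   (P,_)→(P,0,L)
state=P head=4 tape=11_1[1]0000   (P,1)→(P,1,R)
state=P head=5 tape=11_11[0]000
After 23 steps: state P, head at 5, tape 11_110000.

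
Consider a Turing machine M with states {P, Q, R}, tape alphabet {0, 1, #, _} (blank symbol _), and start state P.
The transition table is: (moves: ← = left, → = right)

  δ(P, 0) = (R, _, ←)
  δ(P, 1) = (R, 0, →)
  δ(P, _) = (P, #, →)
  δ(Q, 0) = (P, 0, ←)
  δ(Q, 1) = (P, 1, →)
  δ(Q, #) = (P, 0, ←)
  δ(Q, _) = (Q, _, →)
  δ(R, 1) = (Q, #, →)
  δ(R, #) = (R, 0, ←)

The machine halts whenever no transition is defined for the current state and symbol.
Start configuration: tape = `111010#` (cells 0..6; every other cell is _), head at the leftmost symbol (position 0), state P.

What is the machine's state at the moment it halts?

R

state=P head=0 tape=[1]11010#   (P,1)→(R,0,→)
state=R head=1 tape=0[1]1010#   (R,1)→(Q,#,→)
state=Q head=2 tape=0#[1]010#   (Q,1)→(P,1,→)
state=P head=3 tape=0#1[0]10#   (P,0)→(R,_,←)
state=R head=2 tape=0#[1]_10#   (R,1)→(Q,#,→)
state=Q head=3 tape=0##[_]10#   (Q,_)→(Q,_,→)
state=Q head=4 tape=0##_[1]0#   (Q,1)→(P,1,→)
state=P head=5 tape=0##_1[0]#   (P,0)→(R,_,←)
state=R head=4 tape=0##_[1]_#   (R,1)→(Q,#,→)
state=Q head=5 tape=0##_#[_]#   (Q,_)→(Q,_,→)
state=Q head=6 tape=0##_#_[#]   (Q,#)→(P,0,←)
state=P head=5 tape=0##_#[_]0   (P,_)→(P,#,→)
state=P head=6 tape=0##_##[0]   (P,0)→(R,_,←)
state=R head=5 tape=0##_#[#]_   (R,#)→(R,0,←)
state=R head=4 tape=0##_[#]0_   (R,#)→(R,0,←)
state=R head=3 tape=0##[_]00_
No transition is defined for (R, _); M halts in state R.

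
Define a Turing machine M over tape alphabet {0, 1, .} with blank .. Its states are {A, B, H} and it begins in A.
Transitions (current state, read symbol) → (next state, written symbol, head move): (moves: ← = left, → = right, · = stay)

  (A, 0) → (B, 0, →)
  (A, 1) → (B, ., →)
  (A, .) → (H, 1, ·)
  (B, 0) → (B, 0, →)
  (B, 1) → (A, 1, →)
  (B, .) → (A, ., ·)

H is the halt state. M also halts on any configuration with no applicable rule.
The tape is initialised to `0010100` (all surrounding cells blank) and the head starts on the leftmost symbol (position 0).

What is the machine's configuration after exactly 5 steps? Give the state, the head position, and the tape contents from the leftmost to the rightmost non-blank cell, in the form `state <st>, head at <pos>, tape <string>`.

A | [0]010100   read 0 → write 0, move →, go to B
B | 0[0]10100   read 0 → write 0, move →, go to B
B | 00[1]0100   read 1 → write 1, move →, go to A
A | 001[0]100   read 0 → write 0, move →, go to B
B | 0010[1]00   read 1 → write 1, move →, go to A
A | 00101[0]0
After 5 steps: state A, head at 5, tape 0010100.

state A, head at 5, tape 0010100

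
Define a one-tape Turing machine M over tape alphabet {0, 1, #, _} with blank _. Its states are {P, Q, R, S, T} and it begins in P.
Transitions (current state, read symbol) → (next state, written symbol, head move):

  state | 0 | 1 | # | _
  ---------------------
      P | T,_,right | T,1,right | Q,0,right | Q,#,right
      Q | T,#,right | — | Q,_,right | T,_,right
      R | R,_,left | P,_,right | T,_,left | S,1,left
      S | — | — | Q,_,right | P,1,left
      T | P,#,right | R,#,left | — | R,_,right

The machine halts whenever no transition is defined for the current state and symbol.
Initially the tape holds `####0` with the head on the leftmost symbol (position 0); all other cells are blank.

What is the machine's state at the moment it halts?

state=P head=0 tape=[#]###0__   (P,#)→(Q,0,right)
state=Q head=1 tape=0[#]##0__   (Q,#)→(Q,_,right)
state=Q head=2 tape=0_[#]#0__   (Q,#)→(Q,_,right)
state=Q head=3 tape=0__[#]0__   (Q,#)→(Q,_,right)
state=Q head=4 tape=0___[0]__   (Q,0)→(T,#,right)
state=T head=5 tape=0___#[_]_   (T,_)→(R,_,right)
state=R head=6 tape=0___#_[_]   (R,_)→(S,1,left)
state=S head=5 tape=0___#[_]1   (S,_)→(P,1,left)
state=P head=4 tape=0___[#]11   (P,#)→(Q,0,right)
state=Q head=5 tape=0___0[1]1
No transition is defined for (Q, 1); M halts in state Q.

Q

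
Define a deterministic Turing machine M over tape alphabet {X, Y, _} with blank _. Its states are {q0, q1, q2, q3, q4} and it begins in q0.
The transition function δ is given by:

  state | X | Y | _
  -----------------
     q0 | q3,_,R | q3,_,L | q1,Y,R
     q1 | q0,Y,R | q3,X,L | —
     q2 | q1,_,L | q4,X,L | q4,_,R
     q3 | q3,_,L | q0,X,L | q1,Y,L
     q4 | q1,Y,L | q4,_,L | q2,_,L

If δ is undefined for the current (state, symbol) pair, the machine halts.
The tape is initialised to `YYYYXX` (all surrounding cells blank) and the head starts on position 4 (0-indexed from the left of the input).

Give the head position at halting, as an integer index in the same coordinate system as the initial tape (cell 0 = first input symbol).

6

q0 | _YYYY[X]X_   read X → write _, move R, go to q3
q3 | _YYYY_[X]_   read X → write _, move L, go to q3
q3 | _YYYY[_]__   read _ → write Y, move L, go to q1
q1 | _YYY[Y]Y__   read Y → write X, move L, go to q3
q3 | _YY[Y]XY__   read Y → write X, move L, go to q0
q0 | _Y[Y]XXY__   read Y → write _, move L, go to q3
q3 | _[Y]_XXY__   read Y → write X, move L, go to q0
q0 | [_]X_XXY__   read _ → write Y, move R, go to q1
q1 | Y[X]_XXY__   read X → write Y, move R, go to q0
q0 | YY[_]XXY__   read _ → write Y, move R, go to q1
q1 | YYY[X]XY__   read X → write Y, move R, go to q0
q0 | YYYY[X]Y__   read X → write _, move R, go to q3
q3 | YYYY_[Y]__   read Y → write X, move L, go to q0
q0 | YYYY[_]X__   read _ → write Y, move R, go to q1
q1 | YYYYY[X]__   read X → write Y, move R, go to q0
q0 | YYYYYY[_]_   read _ → write Y, move R, go to q1
q1 | YYYYYYY[_]
At halt the head is at cell 6.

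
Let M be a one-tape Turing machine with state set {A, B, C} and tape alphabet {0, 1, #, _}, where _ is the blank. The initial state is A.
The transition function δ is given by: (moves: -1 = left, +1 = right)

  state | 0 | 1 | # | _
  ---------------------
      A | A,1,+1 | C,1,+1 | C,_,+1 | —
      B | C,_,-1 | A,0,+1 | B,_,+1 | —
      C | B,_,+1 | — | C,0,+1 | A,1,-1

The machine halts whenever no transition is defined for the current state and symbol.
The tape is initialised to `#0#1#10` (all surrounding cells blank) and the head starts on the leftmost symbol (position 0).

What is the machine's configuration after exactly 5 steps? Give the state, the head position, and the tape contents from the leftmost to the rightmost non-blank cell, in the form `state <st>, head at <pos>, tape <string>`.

state=A head=0 tape=[#]0#1#10   (A,#)→(C,_,+1)
state=C head=1 tape=_[0]#1#10   (C,0)→(B,_,+1)
state=B head=2 tape=__[#]1#10   (B,#)→(B,_,+1)
state=B head=3 tape=___[1]#10   (B,1)→(A,0,+1)
state=A head=4 tape=___0[#]10   (A,#)→(C,_,+1)
state=C head=5 tape=___0_[1]0
After 5 steps: state C, head at 5, tape 0_10.

state C, head at 5, tape 0_10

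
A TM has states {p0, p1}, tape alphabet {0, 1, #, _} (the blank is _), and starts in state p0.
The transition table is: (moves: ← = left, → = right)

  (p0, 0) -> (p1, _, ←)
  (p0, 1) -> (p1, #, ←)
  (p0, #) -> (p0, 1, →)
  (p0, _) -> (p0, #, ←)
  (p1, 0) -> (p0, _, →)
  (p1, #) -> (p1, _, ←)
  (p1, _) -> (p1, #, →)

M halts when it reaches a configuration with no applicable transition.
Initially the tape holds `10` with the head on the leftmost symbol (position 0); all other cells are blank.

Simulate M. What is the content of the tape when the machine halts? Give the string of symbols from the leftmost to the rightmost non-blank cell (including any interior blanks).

##11##

state=p0 head=0 tape=__[1]0__   (p0,1)→(p1,#,←)
state=p1 head=-1 tape=_[_]#0__   (p1,_)→(p1,#,→)
state=p1 head=0 tape=_#[#]0__   (p1,#)→(p1,_,←)
state=p1 head=-1 tape=_[#]_0__   (p1,#)→(p1,_,←)
state=p1 head=-2 tape=[_]__0__   (p1,_)→(p1,#,→)
state=p1 head=-1 tape=#[_]_0__   (p1,_)→(p1,#,→)
state=p1 head=0 tape=##[_]0__   (p1,_)→(p1,#,→)
state=p1 head=1 tape=###[0]__   (p1,0)→(p0,_,→)
state=p0 head=2 tape=###_[_]_   (p0,_)→(p0,#,←)
state=p0 head=1 tape=###[_]#_   (p0,_)→(p0,#,←)
state=p0 head=0 tape=##[#]##_   (p0,#)→(p0,1,→)
state=p0 head=1 tape=##1[#]#_   (p0,#)→(p0,1,→)
state=p0 head=2 tape=##11[#]_   (p0,#)→(p0,1,→)
state=p0 head=3 tape=##111[_]   (p0,_)→(p0,#,←)
state=p0 head=2 tape=##11[1]#   (p0,1)→(p1,#,←)
state=p1 head=1 tape=##1[1]##
The non-blank tape span at halt is ##11##.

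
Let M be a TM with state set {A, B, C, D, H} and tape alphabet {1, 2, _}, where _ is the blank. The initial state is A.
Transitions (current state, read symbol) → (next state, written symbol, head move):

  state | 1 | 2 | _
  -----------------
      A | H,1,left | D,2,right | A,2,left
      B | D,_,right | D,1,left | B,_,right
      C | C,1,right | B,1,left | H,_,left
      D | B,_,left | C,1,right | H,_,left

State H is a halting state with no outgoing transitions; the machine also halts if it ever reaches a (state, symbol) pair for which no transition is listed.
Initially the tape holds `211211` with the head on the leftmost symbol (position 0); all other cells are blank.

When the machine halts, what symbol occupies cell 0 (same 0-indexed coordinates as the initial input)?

1

state=A head=0 tape=__[2]11211   (A,2)→(D,2,right)
state=D head=1 tape=__2[1]1211   (D,1)→(B,_,left)
state=B head=0 tape=__[2]_1211   (B,2)→(D,1,left)
state=D head=-1 tape=_[_]1_1211   (D,_)→(H,_,left)
state=H head=-2 tape=[_]_1_1211
Cell 0 holds 1 when M halts.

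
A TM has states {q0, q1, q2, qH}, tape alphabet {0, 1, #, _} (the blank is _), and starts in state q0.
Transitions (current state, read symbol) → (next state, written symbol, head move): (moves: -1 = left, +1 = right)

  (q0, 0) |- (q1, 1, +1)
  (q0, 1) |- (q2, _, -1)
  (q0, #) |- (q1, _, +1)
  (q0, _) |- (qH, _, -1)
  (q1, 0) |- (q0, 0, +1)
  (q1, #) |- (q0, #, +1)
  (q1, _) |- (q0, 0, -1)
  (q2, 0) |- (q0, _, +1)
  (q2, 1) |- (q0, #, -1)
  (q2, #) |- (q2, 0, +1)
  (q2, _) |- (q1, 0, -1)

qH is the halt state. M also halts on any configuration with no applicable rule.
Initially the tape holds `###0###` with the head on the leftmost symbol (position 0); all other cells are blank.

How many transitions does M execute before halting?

9

q0 | [#]##0###_   read # → write _, move +1, go to q1
q1 | _[#]#0###_   read # → write #, move +1, go to q0
q0 | _#[#]0###_   read # → write _, move +1, go to q1
q1 | _#_[0]###_   read 0 → write 0, move +1, go to q0
q0 | _#_0[#]##_   read # → write _, move +1, go to q1
q1 | _#_0_[#]#_   read # → write #, move +1, go to q0
q0 | _#_0_#[#]_   read # → write _, move +1, go to q1
q1 | _#_0_#_[_]   read _ → write 0, move -1, go to q0
q0 | _#_0_#[_]0   read _ → write _, move -1, go to qH
qH | _#_0_[#]_0
M halts after 9 transitions.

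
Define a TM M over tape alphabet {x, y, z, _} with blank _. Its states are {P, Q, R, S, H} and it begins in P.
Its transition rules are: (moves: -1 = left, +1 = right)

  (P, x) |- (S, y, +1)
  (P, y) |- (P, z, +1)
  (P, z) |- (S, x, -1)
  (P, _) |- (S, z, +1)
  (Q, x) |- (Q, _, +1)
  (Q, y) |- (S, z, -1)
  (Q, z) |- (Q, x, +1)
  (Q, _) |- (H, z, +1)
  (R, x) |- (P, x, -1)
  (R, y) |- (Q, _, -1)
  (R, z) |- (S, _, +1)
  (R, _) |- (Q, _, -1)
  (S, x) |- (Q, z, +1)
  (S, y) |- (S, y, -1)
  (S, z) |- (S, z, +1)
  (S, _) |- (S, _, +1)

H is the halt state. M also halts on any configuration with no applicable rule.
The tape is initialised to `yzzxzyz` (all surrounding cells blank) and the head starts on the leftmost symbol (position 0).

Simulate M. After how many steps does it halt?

state=P head=0 tape=[y]zzxzyz__   (P,y)→(P,z,+1)
state=P head=1 tape=z[z]zxzyz__   (P,z)→(S,x,-1)
state=S head=0 tape=[z]xzxzyz__   (S,z)→(S,z,+1)
state=S head=1 tape=z[x]zxzyz__   (S,x)→(Q,z,+1)
state=Q head=2 tape=zz[z]xzyz__   (Q,z)→(Q,x,+1)
state=Q head=3 tape=zzx[x]zyz__   (Q,x)→(Q,_,+1)
state=Q head=4 tape=zzx_[z]yz__   (Q,z)→(Q,x,+1)
state=Q head=5 tape=zzx_x[y]z__   (Q,y)→(S,z,-1)
state=S head=4 tape=zzx_[x]zz__   (S,x)→(Q,z,+1)
state=Q head=5 tape=zzx_z[z]z__   (Q,z)→(Q,x,+1)
state=Q head=6 tape=zzx_zx[z]__   (Q,z)→(Q,x,+1)
state=Q head=7 tape=zzx_zxx[_]_   (Q,_)→(H,z,+1)
state=H head=8 tape=zzx_zxxz[_]
M halts after 12 transitions.

12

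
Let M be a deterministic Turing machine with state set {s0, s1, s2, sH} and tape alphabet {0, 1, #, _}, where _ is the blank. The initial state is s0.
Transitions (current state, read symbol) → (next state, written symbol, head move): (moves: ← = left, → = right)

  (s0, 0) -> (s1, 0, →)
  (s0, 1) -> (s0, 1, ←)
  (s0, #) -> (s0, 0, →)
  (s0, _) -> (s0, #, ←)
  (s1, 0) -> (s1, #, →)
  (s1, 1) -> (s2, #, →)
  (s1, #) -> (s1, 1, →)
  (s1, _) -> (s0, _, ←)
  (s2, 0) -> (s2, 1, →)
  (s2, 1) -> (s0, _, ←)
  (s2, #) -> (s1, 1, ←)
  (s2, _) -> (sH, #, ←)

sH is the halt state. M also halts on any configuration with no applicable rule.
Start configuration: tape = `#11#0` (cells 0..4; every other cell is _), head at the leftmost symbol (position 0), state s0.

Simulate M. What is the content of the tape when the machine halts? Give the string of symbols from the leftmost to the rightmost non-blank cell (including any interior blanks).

state=s0 head=0 tape=[#]11#0__   (s0,#)→(s0,0,→)
state=s0 head=1 tape=0[1]1#0__   (s0,1)→(s0,1,←)
state=s0 head=0 tape=[0]11#0__   (s0,0)→(s1,0,→)
state=s1 head=1 tape=0[1]1#0__   (s1,1)→(s2,#,→)
state=s2 head=2 tape=0#[1]#0__   (s2,1)→(s0,_,←)
state=s0 head=1 tape=0[#]_#0__   (s0,#)→(s0,0,→)
state=s0 head=2 tape=00[_]#0__   (s0,_)→(s0,#,←)
state=s0 head=1 tape=0[0]##0__   (s0,0)→(s1,0,→)
state=s1 head=2 tape=00[#]#0__   (s1,#)→(s1,1,→)
state=s1 head=3 tape=001[#]0__   (s1,#)→(s1,1,→)
state=s1 head=4 tape=0011[0]__   (s1,0)→(s1,#,→)
state=s1 head=5 tape=0011#[_]_   (s1,_)→(s0,_,←)
state=s0 head=4 tape=0011[#]__   (s0,#)→(s0,0,→)
state=s0 head=5 tape=00110[_]_   (s0,_)→(s0,#,←)
state=s0 head=4 tape=0011[0]#_   (s0,0)→(s1,0,→)
state=s1 head=5 tape=00110[#]_   (s1,#)→(s1,1,→)
state=s1 head=6 tape=001101[_]   (s1,_)→(s0,_,←)
state=s0 head=5 tape=00110[1]_   (s0,1)→(s0,1,←)
state=s0 head=4 tape=0011[0]1_   (s0,0)→(s1,0,→)
state=s1 head=5 tape=00110[1]_   (s1,1)→(s2,#,→)
state=s2 head=6 tape=00110#[_]   (s2,_)→(sH,#,←)
state=sH head=5 tape=00110[#]#
The non-blank tape span at halt is 00110##.

00110##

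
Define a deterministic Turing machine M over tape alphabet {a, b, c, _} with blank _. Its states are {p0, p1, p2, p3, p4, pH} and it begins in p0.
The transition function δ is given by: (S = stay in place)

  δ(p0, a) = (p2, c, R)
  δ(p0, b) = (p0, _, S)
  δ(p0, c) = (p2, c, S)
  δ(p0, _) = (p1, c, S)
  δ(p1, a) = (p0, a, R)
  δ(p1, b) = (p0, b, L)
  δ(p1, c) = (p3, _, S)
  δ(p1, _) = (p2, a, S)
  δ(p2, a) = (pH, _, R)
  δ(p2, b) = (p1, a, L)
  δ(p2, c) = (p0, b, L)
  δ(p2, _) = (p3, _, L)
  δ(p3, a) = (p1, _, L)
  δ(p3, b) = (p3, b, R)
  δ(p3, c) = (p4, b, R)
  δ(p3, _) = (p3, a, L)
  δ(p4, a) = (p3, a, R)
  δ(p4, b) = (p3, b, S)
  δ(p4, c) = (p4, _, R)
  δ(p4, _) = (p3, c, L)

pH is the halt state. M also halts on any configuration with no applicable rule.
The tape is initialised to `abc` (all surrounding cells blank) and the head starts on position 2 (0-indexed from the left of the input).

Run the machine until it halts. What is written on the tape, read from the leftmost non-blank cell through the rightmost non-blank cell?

ab

state=p0 head=2 tape=_ab[c]   (p0,c)→(p2,c,S)
state=p2 head=2 tape=_ab[c]   (p2,c)→(p0,b,L)
state=p0 head=1 tape=_a[b]b   (p0,b)→(p0,_,S)
state=p0 head=1 tape=_a[_]b   (p0,_)→(p1,c,S)
state=p1 head=1 tape=_a[c]b   (p1,c)→(p3,_,S)
state=p3 head=1 tape=_a[_]b   (p3,_)→(p3,a,L)
state=p3 head=0 tape=_[a]ab   (p3,a)→(p1,_,L)
state=p1 head=-1 tape=[_]_ab   (p1,_)→(p2,a,S)
state=p2 head=-1 tape=[a]_ab   (p2,a)→(pH,_,R)
state=pH head=0 tape=_[_]ab
The non-blank tape span at halt is ab.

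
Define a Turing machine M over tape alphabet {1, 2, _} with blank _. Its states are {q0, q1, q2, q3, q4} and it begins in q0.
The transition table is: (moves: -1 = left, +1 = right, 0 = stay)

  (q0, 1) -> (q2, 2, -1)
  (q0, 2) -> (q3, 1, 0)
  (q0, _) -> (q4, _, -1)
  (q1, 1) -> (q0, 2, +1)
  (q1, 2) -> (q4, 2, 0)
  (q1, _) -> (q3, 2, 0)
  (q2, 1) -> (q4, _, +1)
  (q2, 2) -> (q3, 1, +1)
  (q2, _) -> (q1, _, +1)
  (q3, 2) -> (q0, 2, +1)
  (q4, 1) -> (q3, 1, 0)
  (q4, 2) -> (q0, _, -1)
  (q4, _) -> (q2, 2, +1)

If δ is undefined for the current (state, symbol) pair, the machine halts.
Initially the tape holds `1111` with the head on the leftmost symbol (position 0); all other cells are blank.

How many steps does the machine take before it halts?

25

q0 | __[1]111_   read 1 → write 2, move -1, go to q2
q2 | _[_]2111_   read _ → write _, move +1, go to q1
q1 | __[2]111_   read 2 → write 2, move 0, go to q4
q4 | __[2]111_   read 2 → write _, move -1, go to q0
q0 | _[_]_111_   read _ → write _, move -1, go to q4
q4 | [_]__111_   read _ → write 2, move +1, go to q2
q2 | 2[_]_111_   read _ → write _, move +1, go to q1
q1 | 2_[_]111_   read _ → write 2, move 0, go to q3
q3 | 2_[2]111_   read 2 → write 2, move +1, go to q0
q0 | 2_2[1]11_   read 1 → write 2, move -1, go to q2
q2 | 2_[2]211_   read 2 → write 1, move +1, go to q3
q3 | 2_1[2]11_   read 2 → write 2, move +1, go to q0
q0 | 2_12[1]1_   read 1 → write 2, move -1, go to q2
q2 | 2_1[2]21_   read 2 → write 1, move +1, go to q3
q3 | 2_11[2]1_   read 2 → write 2, move +1, go to q0
q0 | 2_112[1]_   read 1 → write 2, move -1, go to q2
q2 | 2_11[2]2_   read 2 → write 1, move +1, go to q3
q3 | 2_111[2]_   read 2 → write 2, move +1, go to q0
q0 | 2_1112[_]   read _ → write _, move -1, go to q4
q4 | 2_111[2]_   read 2 → write _, move -1, go to q0
q0 | 2_11[1]__   read 1 → write 2, move -1, go to q2
q2 | 2_1[1]2__   read 1 → write _, move +1, go to q4
q4 | 2_1_[2]__   read 2 → write _, move -1, go to q0
q0 | 2_1[_]___   read _ → write _, move -1, go to q4
q4 | 2_[1]____   read 1 → write 1, move 0, go to q3
q3 | 2_[1]____
M halts after 25 transitions.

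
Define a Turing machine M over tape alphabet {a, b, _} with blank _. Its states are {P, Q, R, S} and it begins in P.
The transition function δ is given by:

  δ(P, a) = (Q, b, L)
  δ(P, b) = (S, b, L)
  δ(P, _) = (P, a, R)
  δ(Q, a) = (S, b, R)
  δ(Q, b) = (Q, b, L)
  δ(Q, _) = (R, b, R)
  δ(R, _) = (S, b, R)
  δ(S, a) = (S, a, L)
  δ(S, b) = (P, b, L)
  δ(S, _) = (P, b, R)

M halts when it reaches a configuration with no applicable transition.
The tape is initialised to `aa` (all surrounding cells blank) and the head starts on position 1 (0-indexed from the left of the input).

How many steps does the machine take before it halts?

14

state=P head=1 tape=____a[a]   (P,a)→(Q,b,L)
state=Q head=0 tape=____[a]b   (Q,a)→(S,b,R)
state=S head=1 tape=____b[b]   (S,b)→(P,b,L)
state=P head=0 tape=____[b]b   (P,b)→(S,b,L)
state=S head=-1 tape=___[_]bb   (S,_)→(P,b,R)
state=P head=0 tape=___b[b]b   (P,b)→(S,b,L)
state=S head=-1 tape=___[b]bb   (S,b)→(P,b,L)
state=P head=-2 tape=__[_]bbb   (P,_)→(P,a,R)
state=P head=-1 tape=__a[b]bb   (P,b)→(S,b,L)
state=S head=-2 tape=__[a]bbb   (S,a)→(S,a,L)
state=S head=-3 tape=_[_]abbb   (S,_)→(P,b,R)
state=P head=-2 tape=_b[a]bbb   (P,a)→(Q,b,L)
state=Q head=-3 tape=_[b]bbbb   (Q,b)→(Q,b,L)
state=Q head=-4 tape=[_]bbbbb   (Q,_)→(R,b,R)
state=R head=-3 tape=b[b]bbbb
M halts after 14 transitions.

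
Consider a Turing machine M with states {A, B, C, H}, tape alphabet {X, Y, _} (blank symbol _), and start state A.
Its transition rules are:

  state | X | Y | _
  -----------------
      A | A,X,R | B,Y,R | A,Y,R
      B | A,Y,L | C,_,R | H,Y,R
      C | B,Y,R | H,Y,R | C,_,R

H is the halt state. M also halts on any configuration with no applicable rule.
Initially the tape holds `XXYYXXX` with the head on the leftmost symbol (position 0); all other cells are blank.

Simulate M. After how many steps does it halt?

A | [X]XYYXXX__   read X → write X, move R, go to A
A | X[X]YYXXX__   read X → write X, move R, go to A
A | XX[Y]YXXX__   read Y → write Y, move R, go to B
B | XXY[Y]XXX__   read Y → write _, move R, go to C
C | XXY_[X]XX__   read X → write Y, move R, go to B
B | XXY_Y[X]X__   read X → write Y, move L, go to A
A | XXY_[Y]YX__   read Y → write Y, move R, go to B
B | XXY_Y[Y]X__   read Y → write _, move R, go to C
C | XXY_Y_[X]__   read X → write Y, move R, go to B
B | XXY_Y_Y[_]_   read _ → write Y, move R, go to H
H | XXY_Y_YY[_]
M halts after 10 transitions.

10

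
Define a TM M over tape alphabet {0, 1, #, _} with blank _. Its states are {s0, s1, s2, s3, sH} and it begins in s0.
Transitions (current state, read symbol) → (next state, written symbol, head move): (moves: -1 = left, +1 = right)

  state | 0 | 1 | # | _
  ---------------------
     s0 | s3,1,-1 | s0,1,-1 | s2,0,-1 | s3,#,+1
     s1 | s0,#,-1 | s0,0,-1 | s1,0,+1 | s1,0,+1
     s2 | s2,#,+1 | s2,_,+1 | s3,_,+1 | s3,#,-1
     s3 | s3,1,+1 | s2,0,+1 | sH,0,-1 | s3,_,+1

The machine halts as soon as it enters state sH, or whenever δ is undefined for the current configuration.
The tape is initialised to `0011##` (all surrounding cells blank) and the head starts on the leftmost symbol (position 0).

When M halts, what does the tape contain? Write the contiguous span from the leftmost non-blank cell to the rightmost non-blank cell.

s0 | _[0]011##   read 0 → write 1, move -1, go to s3
s3 | [_]1011##   read _ → write _, move +1, go to s3
s3 | _[1]011##   read 1 → write 0, move +1, go to s2
s2 | _0[0]11##   read 0 → write #, move +1, go to s2
s2 | _0#[1]1##   read 1 → write _, move +1, go to s2
s2 | _0#_[1]##   read 1 → write _, move +1, go to s2
s2 | _0#__[#]#   read # → write _, move +1, go to s3
s3 | _0#___[#]   read # → write 0, move -1, go to sH
sH | _0#__[_]0
The non-blank tape span at halt is 0#___0.

0#___0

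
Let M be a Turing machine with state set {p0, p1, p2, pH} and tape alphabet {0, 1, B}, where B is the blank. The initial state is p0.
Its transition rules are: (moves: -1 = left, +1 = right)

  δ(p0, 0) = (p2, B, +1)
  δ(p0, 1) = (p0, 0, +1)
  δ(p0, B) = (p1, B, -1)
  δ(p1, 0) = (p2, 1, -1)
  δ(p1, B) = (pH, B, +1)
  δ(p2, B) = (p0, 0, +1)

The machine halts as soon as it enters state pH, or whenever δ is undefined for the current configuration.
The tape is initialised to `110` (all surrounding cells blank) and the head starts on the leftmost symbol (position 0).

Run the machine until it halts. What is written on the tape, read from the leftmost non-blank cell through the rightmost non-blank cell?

p0 | [1]10BB   read 1 → write 0, move +1, go to p0
p0 | 0[1]0BB   read 1 → write 0, move +1, go to p0
p0 | 00[0]BB   read 0 → write B, move +1, go to p2
p2 | 00B[B]B   read B → write 0, move +1, go to p0
p0 | 00B0[B]   read B → write B, move -1, go to p1
p1 | 00B[0]B   read 0 → write 1, move -1, go to p2
p2 | 00[B]1B   read B → write 0, move +1, go to p0
p0 | 000[1]B   read 1 → write 0, move +1, go to p0
p0 | 0000[B]   read B → write B, move -1, go to p1
p1 | 000[0]B   read 0 → write 1, move -1, go to p2
p2 | 00[0]1B
The non-blank tape span at halt is 0001.

0001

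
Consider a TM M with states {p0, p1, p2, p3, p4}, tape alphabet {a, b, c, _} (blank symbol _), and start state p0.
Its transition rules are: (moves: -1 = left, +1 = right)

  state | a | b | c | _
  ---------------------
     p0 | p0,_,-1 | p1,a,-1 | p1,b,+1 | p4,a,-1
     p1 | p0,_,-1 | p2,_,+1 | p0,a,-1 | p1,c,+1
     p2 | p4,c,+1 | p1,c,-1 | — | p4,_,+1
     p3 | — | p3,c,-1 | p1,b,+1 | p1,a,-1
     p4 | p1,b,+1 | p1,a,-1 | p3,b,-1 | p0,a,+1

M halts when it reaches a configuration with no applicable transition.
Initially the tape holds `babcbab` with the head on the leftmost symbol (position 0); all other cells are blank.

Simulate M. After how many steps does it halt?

9

state=p0 head=0 tape=_[b]abcbab   (p0,b)→(p1,a,-1)
state=p1 head=-1 tape=[_]aabcbab   (p1,_)→(p1,c,+1)
state=p1 head=0 tape=c[a]abcbab   (p1,a)→(p0,_,-1)
state=p0 head=-1 tape=[c]_abcbab   (p0,c)→(p1,b,+1)
state=p1 head=0 tape=b[_]abcbab   (p1,_)→(p1,c,+1)
state=p1 head=1 tape=bc[a]bcbab   (p1,a)→(p0,_,-1)
state=p0 head=0 tape=b[c]_bcbab   (p0,c)→(p1,b,+1)
state=p1 head=1 tape=bb[_]bcbab   (p1,_)→(p1,c,+1)
state=p1 head=2 tape=bbc[b]cbab   (p1,b)→(p2,_,+1)
state=p2 head=3 tape=bbc_[c]bab
M halts after 9 transitions.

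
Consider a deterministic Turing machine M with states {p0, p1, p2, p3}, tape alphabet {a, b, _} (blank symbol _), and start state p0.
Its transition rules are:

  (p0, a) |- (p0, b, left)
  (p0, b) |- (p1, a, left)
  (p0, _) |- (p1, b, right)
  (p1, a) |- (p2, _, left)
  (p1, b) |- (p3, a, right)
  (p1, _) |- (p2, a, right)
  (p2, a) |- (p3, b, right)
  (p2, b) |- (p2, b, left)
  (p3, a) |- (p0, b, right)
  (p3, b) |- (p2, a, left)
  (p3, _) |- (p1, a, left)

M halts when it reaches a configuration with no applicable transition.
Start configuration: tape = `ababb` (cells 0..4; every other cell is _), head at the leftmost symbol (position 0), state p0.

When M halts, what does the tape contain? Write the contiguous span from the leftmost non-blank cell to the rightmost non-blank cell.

baaaabba

p0 | _[a]babb___   read a → write b, move left, go to p0
p0 | [_]bbabb___   read _ → write b, move right, go to p1
p1 | b[b]babb___   read b → write a, move right, go to p3
p3 | ba[b]abb___   read b → write a, move left, go to p2
p2 | b[a]aabb___   read a → write b, move right, go to p3
p3 | bb[a]abb___   read a → write b, move right, go to p0
p0 | bbb[a]bb___   read a → write b, move left, go to p0
p0 | bb[b]bbb___   read b → write a, move left, go to p1
p1 | b[b]abbb___   read b → write a, move right, go to p3
p3 | ba[a]bbb___   read a → write b, move right, go to p0
p0 | bab[b]bb___   read b → write a, move left, go to p1
p1 | ba[b]abb___   read b → write a, move right, go to p3
p3 | baa[a]bb___   read a → write b, move right, go to p0
p0 | baab[b]b___   read b → write a, move left, go to p1
p1 | baa[b]ab___   read b → write a, move right, go to p3
p3 | baaa[a]b___   read a → write b, move right, go to p0
p0 | baaab[b]___   read b → write a, move left, go to p1
p1 | baaa[b]a___   read b → write a, move right, go to p3
p3 | baaaa[a]___   read a → write b, move right, go to p0
p0 | baaaab[_]__   read _ → write b, move right, go to p1
p1 | baaaabb[_]_   read _ → write a, move right, go to p2
p2 | baaaabba[_]
The non-blank tape span at halt is baaaabba.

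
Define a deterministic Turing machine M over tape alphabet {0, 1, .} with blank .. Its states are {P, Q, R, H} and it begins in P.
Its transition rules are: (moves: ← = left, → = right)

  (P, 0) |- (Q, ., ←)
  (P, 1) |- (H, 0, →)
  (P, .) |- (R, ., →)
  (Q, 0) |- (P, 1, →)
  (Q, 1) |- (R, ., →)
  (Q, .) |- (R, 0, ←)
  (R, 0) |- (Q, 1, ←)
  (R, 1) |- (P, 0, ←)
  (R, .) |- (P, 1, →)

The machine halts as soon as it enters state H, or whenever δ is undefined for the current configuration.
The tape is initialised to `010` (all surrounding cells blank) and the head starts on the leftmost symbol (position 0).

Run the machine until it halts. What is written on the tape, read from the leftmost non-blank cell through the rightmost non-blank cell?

P | ...[0]10   read 0 → write ., move ←, go to Q
Q | ..[.].10   read . → write 0, move ←, go to R
R | .[.]0.10   read . → write 1, move →, go to P
P | .1[0].10   read 0 → write ., move ←, go to Q
Q | .[1]..10   read 1 → write ., move →, go to R
R | ..[.].10   read . → write 1, move →, go to P
P | ..1[.]10   read . → write ., move →, go to R
R | ..1.[1]0   read 1 → write 0, move ←, go to P
P | ..1[.]00   read . → write ., move →, go to R
R | ..1.[0]0   read 0 → write 1, move ←, go to Q
Q | ..1[.]10   read . → write 0, move ←, go to R
R | ..[1]010   read 1 → write 0, move ←, go to P
P | .[.]0010   read . → write ., move →, go to R
R | ..[0]010   read 0 → write 1, move ←, go to Q
Q | .[.]1010   read . → write 0, move ←, go to R
R | [.]01010   read . → write 1, move →, go to P
P | 1[0]1010   read 0 → write ., move ←, go to Q
Q | [1].1010   read 1 → write ., move →, go to R
R | .[.]1010   read . → write 1, move →, go to P
P | .1[1]010   read 1 → write 0, move →, go to H
H | .10[0]10
The non-blank tape span at halt is 10010.

10010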